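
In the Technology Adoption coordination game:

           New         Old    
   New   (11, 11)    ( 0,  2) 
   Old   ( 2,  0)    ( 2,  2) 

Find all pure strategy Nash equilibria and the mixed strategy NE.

Pure NE: (New, New) and (Old, Old); Mixed NE: p = 0.1818, q = 0.1818

Work:
Check pure NE:
(New, New): (11, 11) - no unilateral deviation beneficial
(Old, Old): (2, 2) - no unilateral deviation beneficial
Mixed NE: P1 plays New with p = 0.1818, P2 plays New with q = 0.1818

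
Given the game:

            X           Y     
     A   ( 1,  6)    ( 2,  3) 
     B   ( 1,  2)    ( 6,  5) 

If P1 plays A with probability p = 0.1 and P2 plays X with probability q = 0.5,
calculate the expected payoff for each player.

E[P1] = 3.3, E[P2] = 3.6

Work:
E[P1] = p·q·π₁(A,X) + p·(1-q)·π₁(A,Y) + (1-p)·q·π₁(B,X) + (1-p)·(1-q)·π₁(B,Y)
= 0.1·0.5·1 + 0.1·0.5·2 + 0.9·0.5·1 + 0.9·0.5·6
= 3.3

E[P2] = 3.6 (similar calculation)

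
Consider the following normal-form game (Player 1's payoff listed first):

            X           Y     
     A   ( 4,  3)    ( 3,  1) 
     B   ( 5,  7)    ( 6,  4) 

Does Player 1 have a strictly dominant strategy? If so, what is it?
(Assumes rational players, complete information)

Yes, Player 1's strictly dominant strategy is B

Work:
A strategy strictly dominates another if it gives a strictly higher payoff against every opponent action. Compare each pair of P1's strategies column-by-column:
  A vs B: [4 vs 5, 3 vs 6] → A does not strictly dominate B (column X: 4 ≤ 5)
  B vs A: [5 vs 4, 6 vs 3] → B strictly dominates A
B strictly dominates every other strategy → strictly dominant.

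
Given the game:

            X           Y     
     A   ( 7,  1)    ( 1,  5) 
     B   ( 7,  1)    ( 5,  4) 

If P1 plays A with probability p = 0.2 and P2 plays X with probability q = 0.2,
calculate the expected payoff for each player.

E[P1] = 4.76, E[P2] = 3.56

Work:
E[P1] = p·q·π₁(A,X) + p·(1-q)·π₁(A,Y) + (1-p)·q·π₁(B,X) + (1-p)·(1-q)·π₁(B,Y)
= 0.2·0.2·7 + 0.2·0.8·1 + 0.8·0.2·7 + 0.8·0.8·5
= 4.76

E[P2] = 3.56 (similar calculation)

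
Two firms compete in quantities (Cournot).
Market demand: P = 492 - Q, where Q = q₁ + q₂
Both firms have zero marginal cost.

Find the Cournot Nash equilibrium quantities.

q₁* = q₂* = 164.0; P* = 164.0

Work:
Profit: π_i = P·q_i = (a - q_i - q_j)·q_i
FOC: ∂π_i/∂q_i = a - 2q_i - q_j = 0
Reaction function: q_i = (492 - q_j)/2
Symmetry: q* = 492/3 = 164.0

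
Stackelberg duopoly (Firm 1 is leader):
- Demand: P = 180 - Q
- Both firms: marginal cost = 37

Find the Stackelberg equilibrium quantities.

q₁* (leader) = 71.5, q₂* (follower) = 35.75

Work:
Follower's reaction: q₂ = (a - c - q₁)/2
Leader substitutes: π₁ = q₁·(a - q₁ - (a-c-q₁)/2 - c)
FOC: q₁* = (180 - 37)/2 = 71.50
Then: q₂* = (180 - 37 - 71.5)/2 = 35.75
Leader has first-mover advantage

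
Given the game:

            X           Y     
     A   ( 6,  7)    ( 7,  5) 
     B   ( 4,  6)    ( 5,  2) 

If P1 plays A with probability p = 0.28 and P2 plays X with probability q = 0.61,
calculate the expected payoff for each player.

E[P1] = 4.95, E[P2] = 4.9384

Work:
E[P1] = p·q·π₁(A,X) + p·(1-q)·π₁(A,Y) + (1-p)·q·π₁(B,X) + (1-p)·(1-q)·π₁(B,Y)
= 0.28·0.61·6 + 0.28·0.39·7 + 0.72·0.61·4 + 0.72·0.39·5
= 4.95

E[P2] = 4.9384 (similar calculation)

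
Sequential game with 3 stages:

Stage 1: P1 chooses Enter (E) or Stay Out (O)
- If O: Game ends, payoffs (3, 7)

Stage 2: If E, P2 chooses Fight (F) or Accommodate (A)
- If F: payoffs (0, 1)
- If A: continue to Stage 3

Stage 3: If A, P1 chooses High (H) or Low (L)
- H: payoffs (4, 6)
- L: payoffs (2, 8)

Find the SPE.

SPE: (E, A, H); Outcome (4, 6)

Work:
Stage 3: P1 chooses H (4 vs 2)
Stage 2: P2: F->1, A->6 (anticipating H). Choose A
Stage 1: P1: O->3, E->4 (anticipating A, H). Choose E
SPE path: E -> A -> H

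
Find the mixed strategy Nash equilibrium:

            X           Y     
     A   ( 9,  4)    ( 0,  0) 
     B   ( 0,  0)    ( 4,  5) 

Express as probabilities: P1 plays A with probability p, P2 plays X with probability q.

p = 0.5556, q = 0.3077

Work:
Find probabilities that make opponent indifferent:
P2 chooses q to make P1 indifferent between A and B
P1 chooses p to make P2 indifferent between X and Y
Mixed NE: P1 plays (A: 0.5556, B: 0.4444), P2 plays (X: 0.3077, Y: 0.6923)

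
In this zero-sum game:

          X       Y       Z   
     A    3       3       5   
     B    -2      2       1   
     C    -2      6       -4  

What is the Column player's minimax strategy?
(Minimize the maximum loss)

Column should play X, value = 3

Work:
Column player minimizes Row's maximum payoff:
Column X: max payoff to Row = 3
Column Y: max payoff to Row = 6
Column Z: max payoff to Row = 5
Minimum is 3, achieved by column X.
Minimax strategy: X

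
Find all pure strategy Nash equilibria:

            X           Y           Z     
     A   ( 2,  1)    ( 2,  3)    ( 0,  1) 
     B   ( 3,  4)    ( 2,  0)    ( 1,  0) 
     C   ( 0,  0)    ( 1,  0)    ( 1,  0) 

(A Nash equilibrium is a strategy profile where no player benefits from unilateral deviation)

Nash equilibrium: (A, Y), (B, X), (C, Z)

Work:
Best responses:
  P1 vs X: payoffs [2, 3, 0] → best response B (payoff 3)
  P1 vs Y: payoffs [2, 2, 1] → best response A/B (payoff 2)
  P1 vs Z: payoffs [0, 1, 1] → best response B/C (payoff 1)
  P2 vs A: payoffs [1, 3, 1] → best response Y (payoff 3)
  P2 vs B: payoffs [4, 0, 0] → best response X (payoff 4)
  P2 vs C: payoffs [0, 0, 0] → best response X/Y/Z (payoff 0)
Mutual best responses: (A,Y), (B,X), (C,Z) → Nash equilibria.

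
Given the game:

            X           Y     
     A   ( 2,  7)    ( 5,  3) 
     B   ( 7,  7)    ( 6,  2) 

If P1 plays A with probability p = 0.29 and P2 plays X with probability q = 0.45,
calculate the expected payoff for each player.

E[P1] = 5.638, E[P2] = 4.4095

Work:
E[P1] = p·q·π₁(A,X) + p·(1-q)·π₁(A,Y) + (1-p)·q·π₁(B,X) + (1-p)·(1-q)·π₁(B,Y)
= 0.29·0.45·2 + 0.29·0.55·5 + 0.71·0.45·7 + 0.71·0.55·6
= 5.638

E[P2] = 4.4095 (similar calculation)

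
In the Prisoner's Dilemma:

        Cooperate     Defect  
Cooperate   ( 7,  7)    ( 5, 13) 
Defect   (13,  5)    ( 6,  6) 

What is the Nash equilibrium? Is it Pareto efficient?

(Defect, Defect) is NE; not Pareto efficient

Work:
Defect dominates Cooperate for both players:
If P2 cooperates: Defect (13) > Cooperate (7)
If P2 defects: Defect (6) > Cooperate (5)
NE: (Defect, Defect) with payoff (6, 6)
But (Cooperate, Cooperate) = (7, 7) Pareto dominates (6, 6)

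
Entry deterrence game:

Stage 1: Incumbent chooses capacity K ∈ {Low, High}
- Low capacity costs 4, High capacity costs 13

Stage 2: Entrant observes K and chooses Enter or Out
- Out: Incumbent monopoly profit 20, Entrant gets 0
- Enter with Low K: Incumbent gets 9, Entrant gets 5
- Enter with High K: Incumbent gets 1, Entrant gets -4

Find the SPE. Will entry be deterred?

SPE: (High, Enter|Low, Out|High); Entry deterred. Incumbent net profit = 7

Work:
After Low K: Entrant enters (5 > 0)
After High K: Entrant stays out (-4 < 0)
Incumbent: Low → 9−4=5, High → 20−13=7
Incumbent chooses High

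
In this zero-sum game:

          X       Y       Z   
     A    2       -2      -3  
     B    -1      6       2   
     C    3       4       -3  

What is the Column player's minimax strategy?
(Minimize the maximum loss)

Column should play Z, value = 2

Work:
Column player minimizes Row's maximum payoff:
Column X: max payoff to Row = 3
Column Y: max payoff to Row = 6
Column Z: max payoff to Row = 2
Minimum is 2, achieved by column Z.
Minimax strategy: Z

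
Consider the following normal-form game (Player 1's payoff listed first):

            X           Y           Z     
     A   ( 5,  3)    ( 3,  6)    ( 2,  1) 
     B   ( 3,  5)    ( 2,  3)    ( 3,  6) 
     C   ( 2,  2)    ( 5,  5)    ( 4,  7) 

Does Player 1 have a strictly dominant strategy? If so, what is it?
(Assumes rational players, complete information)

No strictly dominant strategy exists for Player 1

Work:
A strategy strictly dominates another if it gives a strictly higher payoff against every opponent action. Compare each pair of P1's strategies column-by-column:
  A vs B: [5 vs 3, 3 vs 2, 2 vs 3] → A does not strictly dominate B (column Z: 2 ≤ 3)
  A vs C: [5 vs 2, 3 vs 5, 2 vs 4] → A does not strictly dominate C (column Y: 3 ≤ 5)
  B vs A: [3 vs 5, 2 vs 3, 3 vs 2] → B does not strictly dominate A (column X: 3 ≤ 5)
  B vs C: [3 vs 2, 2 vs 5, 3 vs 4] → B does not strictly dominate C (column Y: 2 ≤ 5)
  C vs A: [2 vs 5, 5 vs 3, 4 vs 2] → C does not strictly dominate A (column X: 2 ≤ 5)
  C vs B: [2 vs 3, 5 vs 2, 4 vs 3] → C does not strictly dominate B (column X: 2 ≤ 3)
No single strategy strictly dominates all others → no strictly dominant strategy.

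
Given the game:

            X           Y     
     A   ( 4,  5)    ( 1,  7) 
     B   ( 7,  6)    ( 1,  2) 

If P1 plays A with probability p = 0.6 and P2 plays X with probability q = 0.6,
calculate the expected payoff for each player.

E[P1] = 3.52, E[P2] = 5.24

Work:
E[P1] = p·q·π₁(A,X) + p·(1-q)·π₁(A,Y) + (1-p)·q·π₁(B,X) + (1-p)·(1-q)·π₁(B,Y)
= 0.6·0.6·4 + 0.6·0.4·1 + 0.4·0.6·7 + 0.4·0.4·1
= 3.52

E[P2] = 5.24 (similar calculation)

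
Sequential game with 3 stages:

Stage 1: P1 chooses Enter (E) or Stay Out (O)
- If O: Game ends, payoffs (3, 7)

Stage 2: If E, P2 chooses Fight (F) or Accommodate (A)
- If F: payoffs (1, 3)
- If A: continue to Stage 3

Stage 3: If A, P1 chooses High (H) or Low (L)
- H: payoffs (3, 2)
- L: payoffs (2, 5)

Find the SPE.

SPE: (O, F, H); Outcome (3, 7)

Work:
Stage 3: P1 chooses H (3 vs 2)
Stage 2: P2: F->3, A->2 (anticipating H). Choose F
Stage 1: P1: O->3, E->1 (anticipating F, H). Choose O
SPE path: O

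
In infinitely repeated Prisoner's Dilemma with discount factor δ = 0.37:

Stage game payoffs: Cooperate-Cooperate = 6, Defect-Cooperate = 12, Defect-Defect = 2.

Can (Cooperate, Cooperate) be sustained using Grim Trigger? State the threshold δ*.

δ* = 0.6; since δ = 0.37 < 0.6, cooperation cannot be sustained

Work:
For Grim Trigger:
Cooperate forever: 6/(1-δ)
Defect then punished: 12 + 2·δ/(1-δ)
Need: 6/(1-δ) ≥ 12 + 2·δ/(1-δ)
Solving: δ ≥ (T-R)/(T-P) = (12-6)/(12-2) = 0.6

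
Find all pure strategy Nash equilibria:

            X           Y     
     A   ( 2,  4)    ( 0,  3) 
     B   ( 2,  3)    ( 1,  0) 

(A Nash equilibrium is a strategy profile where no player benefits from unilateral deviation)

Nash equilibrium: (A, X), (B, X)

Work:
Best responses:
  P1 vs X: payoffs [2, 2] → best response A/B (payoff 2)
  P1 vs Y: payoffs [0, 1] → best response B (payoff 1)
  P2 vs A: payoffs [4, 3] → best response X (payoff 4)
  P2 vs B: payoffs [3, 0] → best response X (payoff 3)
Mutual best responses: (A,X), (B,X) → Nash equilibria.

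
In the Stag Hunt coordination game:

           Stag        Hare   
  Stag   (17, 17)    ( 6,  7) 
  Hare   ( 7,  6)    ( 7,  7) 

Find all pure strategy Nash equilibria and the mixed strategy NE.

Pure NE: (Stag, Stag) and (Hare, Hare); Mixed NE: p = 0.0909, q = 0.0909

Work:
Check pure NE:
(Stag, Stag): (17, 17) - no unilateral deviation beneficial
(Hare, Hare): (7, 7) - no unilateral deviation beneficial
Mixed NE: P1 plays Stag with p = 0.0909, P2 plays Stag with q = 0.0909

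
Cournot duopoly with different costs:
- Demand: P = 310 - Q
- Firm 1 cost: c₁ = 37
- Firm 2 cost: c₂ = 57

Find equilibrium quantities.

q₁* = 97.67, q₂* = 77.67

Work:
Reaction: q₁ = (310 - 37 - q₂)/2
Reaction: q₂ = (310 - 57 - q₁)/2
Solve simultaneously:
q₁* = (310 - 2×37 + 57)/3 = 97.67
q₂* = (310 - 2×57 + 37)/3 = 77.67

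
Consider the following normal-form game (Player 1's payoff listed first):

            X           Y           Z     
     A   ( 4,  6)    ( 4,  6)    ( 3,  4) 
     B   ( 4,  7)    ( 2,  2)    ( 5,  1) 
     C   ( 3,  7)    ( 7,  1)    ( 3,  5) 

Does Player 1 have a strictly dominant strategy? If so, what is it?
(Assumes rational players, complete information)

No strictly dominant strategy exists for Player 1

Work:
A strategy strictly dominates another if it gives a strictly higher payoff against every opponent action. Compare each pair of P1's strategies column-by-column:
  A vs B: [4 vs 4, 4 vs 2, 3 vs 5] → A does not strictly dominate B (column X: 4 ≤ 4)
  A vs C: [4 vs 3, 4 vs 7, 3 vs 3] → A does not strictly dominate C (column Y: 4 ≤ 7)
  B vs A: [4 vs 4, 2 vs 4, 5 vs 3] → B does not strictly dominate A (column X: 4 ≤ 4)
  B vs C: [4 vs 3, 2 vs 7, 5 vs 3] → B does not strictly dominate C (column Y: 2 ≤ 7)
  C vs A: [3 vs 4, 7 vs 4, 3 vs 3] → C does not strictly dominate A (column X: 3 ≤ 4)
  C vs B: [3 vs 4, 7 vs 2, 3 vs 5] → C does not strictly dominate B (column X: 3 ≤ 4)
No single strategy strictly dominates all others → no strictly dominant strategy.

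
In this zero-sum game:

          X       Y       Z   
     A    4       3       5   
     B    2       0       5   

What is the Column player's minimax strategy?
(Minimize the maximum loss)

Column should play Y, value = 3

Work:
Column player minimizes Row's maximum payoff:
Column X: max payoff to Row = 4
Column Y: max payoff to Row = 3
Column Z: max payoff to Row = 5
Minimum is 3, achieved by column Y.
Minimax strategy: Y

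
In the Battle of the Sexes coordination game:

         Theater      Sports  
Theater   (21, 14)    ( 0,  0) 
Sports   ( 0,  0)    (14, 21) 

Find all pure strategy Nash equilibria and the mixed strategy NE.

Pure NE: (Theater, Theater) and (Sports, Sports); Mixed NE: p = 0.6, q = 0.4

Work:
Check pure NE:
(Theater, Theater): (21, 14) - no unilateral deviation beneficial
(Sports, Sports): (14, 21) - no unilateral deviation beneficial
Mixed NE: P1 plays Theater with p = 0.6, P2 plays Theater with q = 0.4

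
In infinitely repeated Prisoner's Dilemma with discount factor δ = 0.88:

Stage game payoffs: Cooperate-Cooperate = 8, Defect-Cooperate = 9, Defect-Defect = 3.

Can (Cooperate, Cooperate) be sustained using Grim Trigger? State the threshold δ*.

δ* = 0.1667; since δ = 0.88 ≥ 0.1667, cooperation can be sustained

Work:
For Grim Trigger:
Cooperate forever: 8/(1-δ)
Defect then punished: 9 + 3·δ/(1-δ)
Need: 8/(1-δ) ≥ 9 + 3·δ/(1-δ)
Solving: δ ≥ (T-R)/(T-P) = (9-8)/(9-3) = 0.1667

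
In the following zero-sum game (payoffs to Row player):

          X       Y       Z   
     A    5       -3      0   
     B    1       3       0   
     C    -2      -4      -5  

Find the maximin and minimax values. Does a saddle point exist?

Maximin = 0, Minimax = 0, Saddle: True

Work:
Row minimums: [-3, 0, -5] → maximin = 0
Column maximums: [5, 3, 0] → minimax = 0
Saddle point exists! Game value = 0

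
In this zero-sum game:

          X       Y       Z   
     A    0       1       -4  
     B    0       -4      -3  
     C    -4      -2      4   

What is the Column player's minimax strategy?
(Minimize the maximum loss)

Column should play X, value = 0

Work:
Column player minimizes Row's maximum payoff:
Column X: max payoff to Row = 0
Column Y: max payoff to Row = 1
Column Z: max payoff to Row = 4
Minimum is 0, achieved by column X.
Minimax strategy: X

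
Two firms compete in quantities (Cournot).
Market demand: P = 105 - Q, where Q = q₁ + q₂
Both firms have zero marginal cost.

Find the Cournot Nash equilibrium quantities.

q₁* = q₂* = 35.0; P* = 35.0

Work:
Profit: π_i = P·q_i = (a - q_i - q_j)·q_i
FOC: ∂π_i/∂q_i = a - 2q_i - q_j = 0
Reaction function: q_i = (105 - q_j)/2
Symmetry: q* = 105/3 = 35.0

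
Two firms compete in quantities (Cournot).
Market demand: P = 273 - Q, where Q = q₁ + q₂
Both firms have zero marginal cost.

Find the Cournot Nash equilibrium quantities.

q₁* = q₂* = 91.0; P* = 91.0

Work:
Profit: π_i = P·q_i = (a - q_i - q_j)·q_i
FOC: ∂π_i/∂q_i = a - 2q_i - q_j = 0
Reaction function: q_i = (273 - q_j)/2
Symmetry: q* = 273/3 = 91.0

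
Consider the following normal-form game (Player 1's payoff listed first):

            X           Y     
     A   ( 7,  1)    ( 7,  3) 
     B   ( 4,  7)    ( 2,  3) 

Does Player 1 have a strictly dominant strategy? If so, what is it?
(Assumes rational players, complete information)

Yes, Player 1's strictly dominant strategy is A

Work:
A strategy strictly dominates another if it gives a strictly higher payoff against every opponent action. Compare each pair of P1's strategies column-by-column:
  A vs B: [7 vs 4, 7 vs 2] → A strictly dominates B
  B vs A: [4 vs 7, 2 vs 7] → B does not strictly dominate A (column X: 4 ≤ 7)
A strictly dominates every other strategy → strictly dominant.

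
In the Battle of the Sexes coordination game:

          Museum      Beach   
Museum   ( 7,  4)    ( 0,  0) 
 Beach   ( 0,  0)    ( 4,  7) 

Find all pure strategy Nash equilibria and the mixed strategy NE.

Pure NE: (Museum, Museum) and (Beach, Beach); Mixed NE: p = 0.6364, q = 0.3636

Work:
Check pure NE:
(Museum, Museum): (7, 4) - no unilateral deviation beneficial
(Beach, Beach): (4, 7) - no unilateral deviation beneficial
Mixed NE: P1 plays Museum with p = 0.6364, P2 plays Museum with q = 0.3636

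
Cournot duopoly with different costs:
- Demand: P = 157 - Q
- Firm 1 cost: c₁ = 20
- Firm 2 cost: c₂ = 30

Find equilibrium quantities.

q₁* = 49.0, q₂* = 39.0

Work:
Reaction: q₁ = (157 - 20 - q₂)/2
Reaction: q₂ = (157 - 30 - q₁)/2
Solve simultaneously:
q₁* = (157 - 2×20 + 30)/3 = 49.0
q₂* = (157 - 2×30 + 20)/3 = 39.0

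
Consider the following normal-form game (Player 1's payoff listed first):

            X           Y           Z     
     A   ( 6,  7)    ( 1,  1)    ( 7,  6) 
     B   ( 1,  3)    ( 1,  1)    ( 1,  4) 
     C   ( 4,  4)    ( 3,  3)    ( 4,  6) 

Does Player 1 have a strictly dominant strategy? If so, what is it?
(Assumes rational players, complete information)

No strictly dominant strategy exists for Player 1

Work:
A strategy strictly dominates another if it gives a strictly higher payoff against every opponent action. Compare each pair of P1's strategies column-by-column:
  A vs B: [6 vs 1, 1 vs 1, 7 vs 1] → A does not strictly dominate B (column Y: 1 ≤ 1)
  A vs C: [6 vs 4, 1 vs 3, 7 vs 4] → A does not strictly dominate C (column Y: 1 ≤ 3)
  B vs A: [1 vs 6, 1 vs 1, 1 vs 7] → B does not strictly dominate A (column X: 1 ≤ 6)
  B vs C: [1 vs 4, 1 vs 3, 1 vs 4] → B does not strictly dominate C (column X: 1 ≤ 4)
  C vs A: [4 vs 6, 3 vs 1, 4 vs 7] → C does not strictly dominate A (column X: 4 ≤ 6)
  C vs B: [4 vs 1, 3 vs 1, 4 vs 1] → C strictly dominates B
No single strategy strictly dominates all others → no strictly dominant strategy.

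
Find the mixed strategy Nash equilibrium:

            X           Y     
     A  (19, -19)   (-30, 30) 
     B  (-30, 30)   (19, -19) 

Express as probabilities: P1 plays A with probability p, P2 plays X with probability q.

p = 0.5, q = 0.5

Work:
Find probabilities that make opponent indifferent:
P2 chooses q to make P1 indifferent between A and B
P1 chooses p to make P2 indifferent between X and Y
Mixed NE: P1 plays (A: 0.5, B: 0.5), P2 plays (X: 0.5, Y: 0.5)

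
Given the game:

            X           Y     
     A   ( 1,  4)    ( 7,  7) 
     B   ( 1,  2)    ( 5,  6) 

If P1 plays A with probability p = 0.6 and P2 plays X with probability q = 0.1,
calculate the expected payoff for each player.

E[P1] = 5.68, E[P2] = 6.26

Work:
E[P1] = p·q·π₁(A,X) + p·(1-q)·π₁(A,Y) + (1-p)·q·π₁(B,X) + (1-p)·(1-q)·π₁(B,Y)
= 0.6·0.1·1 + 0.6·0.9·7 + 0.4·0.1·1 + 0.4·0.9·5
= 5.68

E[P2] = 6.26 (similar calculation)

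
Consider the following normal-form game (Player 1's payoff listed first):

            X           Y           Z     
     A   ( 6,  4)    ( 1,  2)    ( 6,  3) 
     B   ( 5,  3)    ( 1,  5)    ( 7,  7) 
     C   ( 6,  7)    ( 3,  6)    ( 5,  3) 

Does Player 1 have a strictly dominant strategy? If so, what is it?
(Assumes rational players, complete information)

No strictly dominant strategy exists for Player 1

Work:
A strategy strictly dominates another if it gives a strictly higher payoff against every opponent action. Compare each pair of P1's strategies column-by-column:
  A vs B: [6 vs 5, 1 vs 1, 6 vs 7] → A does not strictly dominate B (column Y: 1 ≤ 1)
  A vs C: [6 vs 6, 1 vs 3, 6 vs 5] → A does not strictly dominate C (column X: 6 ≤ 6)
  B vs A: [5 vs 6, 1 vs 1, 7 vs 6] → B does not strictly dominate A (column X: 5 ≤ 6)
  B vs C: [5 vs 6, 1 vs 3, 7 vs 5] → B does not strictly dominate C (column X: 5 ≤ 6)
  C vs A: [6 vs 6, 3 vs 1, 5 vs 6] → C does not strictly dominate A (column X: 6 ≤ 6)
  C vs B: [6 vs 5, 3 vs 1, 5 vs 7] → C does not strictly dominate B (column Z: 5 ≤ 7)
No single strategy strictly dominates all others → no strictly dominant strategy.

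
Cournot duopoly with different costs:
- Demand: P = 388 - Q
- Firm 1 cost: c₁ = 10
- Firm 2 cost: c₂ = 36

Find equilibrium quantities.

q₁* = 134.67, q₂* = 108.67

Work:
Reaction: q₁ = (388 - 10 - q₂)/2
Reaction: q₂ = (388 - 36 - q₁)/2
Solve simultaneously:
q₁* = (388 - 2×10 + 36)/3 = 134.67
q₂* = (388 - 2×36 + 10)/3 = 108.67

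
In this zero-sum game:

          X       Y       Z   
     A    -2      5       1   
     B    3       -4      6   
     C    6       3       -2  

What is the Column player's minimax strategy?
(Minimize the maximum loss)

Column should play Y, value = 5

Work:
Column player minimizes Row's maximum payoff:
Column X: max payoff to Row = 6
Column Y: max payoff to Row = 5
Column Z: max payoff to Row = 6
Minimum is 5, achieved by column Y.
Minimax strategy: Y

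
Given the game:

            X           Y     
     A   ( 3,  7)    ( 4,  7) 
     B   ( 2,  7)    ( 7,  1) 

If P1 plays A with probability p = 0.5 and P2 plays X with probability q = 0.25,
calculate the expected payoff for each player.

E[P1] = 4.75, E[P2] = 4.75

Work:
E[P1] = p·q·π₁(A,X) + p·(1-q)·π₁(A,Y) + (1-p)·q·π₁(B,X) + (1-p)·(1-q)·π₁(B,Y)
= 0.5·0.25·3 + 0.5·0.75·4 + 0.5·0.25·2 + 0.5·0.75·7
= 4.75

E[P2] = 4.75 (similar calculation)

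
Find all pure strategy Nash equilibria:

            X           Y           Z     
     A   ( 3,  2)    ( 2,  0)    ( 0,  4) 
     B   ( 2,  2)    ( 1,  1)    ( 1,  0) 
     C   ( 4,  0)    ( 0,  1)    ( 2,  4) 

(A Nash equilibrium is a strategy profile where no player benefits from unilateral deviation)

Nash equilibrium: (C, Z)

Work:
Best responses:
  P1 vs X: payoffs [3, 2, 4] → best response C (payoff 4)
  P1 vs Y: payoffs [2, 1, 0] → best response A (payoff 2)
  P1 vs Z: payoffs [0, 1, 2] → best response C (payoff 2)
  P2 vs A: payoffs [2, 0, 4] → best response Z (payoff 4)
  P2 vs B: payoffs [2, 1, 0] → best response X (payoff 2)
  P2 vs C: payoffs [0, 1, 4] → best response Z (payoff 4)
Mutual best responses: (C,Z) → Nash equilibria.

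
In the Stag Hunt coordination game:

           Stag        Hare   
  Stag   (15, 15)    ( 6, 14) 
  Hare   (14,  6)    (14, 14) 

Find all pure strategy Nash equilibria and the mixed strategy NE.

Pure NE: (Stag, Stag) and (Hare, Hare); Mixed NE: p = 0.8889, q = 0.8889

Work:
Check pure NE:
(Stag, Stag): (15, 15) - no unilateral deviation beneficial
(Hare, Hare): (14, 14) - no unilateral deviation beneficial
Mixed NE: P1 plays Stag with p = 0.8889, P2 plays Stag with q = 0.8889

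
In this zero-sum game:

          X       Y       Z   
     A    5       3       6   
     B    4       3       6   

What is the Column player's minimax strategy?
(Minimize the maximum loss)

Column should play Y, value = 3

Work:
Column player minimizes Row's maximum payoff:
Column X: max payoff to Row = 5
Column Y: max payoff to Row = 3
Column Z: max payoff to Row = 6
Minimum is 3, achieved by column Y.
Minimax strategy: Y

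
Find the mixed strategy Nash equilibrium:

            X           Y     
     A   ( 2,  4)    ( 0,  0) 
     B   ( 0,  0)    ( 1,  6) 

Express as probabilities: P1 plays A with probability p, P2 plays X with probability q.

p = 0.6, q = 0.3333

Work:
Find probabilities that make opponent indifferent:
P2 chooses q to make P1 indifferent between A and B
P1 chooses p to make P2 indifferent between X and Y
Mixed NE: P1 plays (A: 0.6, B: 0.4), P2 plays (X: 0.3333, Y: 0.6667)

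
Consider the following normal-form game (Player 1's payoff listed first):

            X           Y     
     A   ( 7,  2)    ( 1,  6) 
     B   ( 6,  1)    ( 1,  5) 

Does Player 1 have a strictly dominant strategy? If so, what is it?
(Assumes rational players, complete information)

No strictly dominant strategy exists for Player 1

Work:
A strategy strictly dominates another if it gives a strictly higher payoff against every opponent action. Compare each pair of P1's strategies column-by-column:
  A vs B: [7 vs 6, 1 vs 1] → A does not strictly dominate B (column Y: 1 ≤ 1)
  B vs A: [6 vs 7, 1 vs 1] → B does not strictly dominate A (column X: 6 ≤ 7)
No single strategy strictly dominates all others → no strictly dominant strategy.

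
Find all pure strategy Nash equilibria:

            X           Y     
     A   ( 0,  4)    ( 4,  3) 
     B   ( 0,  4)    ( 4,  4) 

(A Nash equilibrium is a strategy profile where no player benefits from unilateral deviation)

Nash equilibrium: (A, X), (B, X), (B, Y)

Work:
Best responses:
  P1 vs X: payoffs [0, 0] → best response A/B (payoff 0)
  P1 vs Y: payoffs [4, 4] → best response A/B (payoff 4)
  P2 vs A: payoffs [4, 3] → best response X (payoff 4)
  P2 vs B: payoffs [4, 4] → best response X/Y (payoff 4)
Mutual best responses: (A,X), (B,X), (B,Y) → Nash equilibria.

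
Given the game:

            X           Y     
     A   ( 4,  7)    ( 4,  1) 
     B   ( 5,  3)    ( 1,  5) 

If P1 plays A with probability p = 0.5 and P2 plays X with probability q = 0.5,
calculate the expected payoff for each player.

E[P1] = 3.5, E[P2] = 4.0

Work:
E[P1] = p·q·π₁(A,X) + p·(1-q)·π₁(A,Y) + (1-p)·q·π₁(B,X) + (1-p)·(1-q)·π₁(B,Y)
= 0.5·0.5·4 + 0.5·0.5·4 + 0.5·0.5·5 + 0.5·0.5·1
= 3.5

E[P2] = 4.0 (similar calculation)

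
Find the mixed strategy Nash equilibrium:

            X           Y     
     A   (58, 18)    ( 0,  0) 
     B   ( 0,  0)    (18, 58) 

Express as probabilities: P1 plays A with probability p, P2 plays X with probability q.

p = 0.7632, q = 0.2368

Work:
Find probabilities that make opponent indifferent:
P2 chooses q to make P1 indifferent between A and B
P1 chooses p to make P2 indifferent between X and Y
Mixed NE: P1 plays (A: 0.7632, B: 0.2368), P2 plays (X: 0.2368, Y: 0.7632)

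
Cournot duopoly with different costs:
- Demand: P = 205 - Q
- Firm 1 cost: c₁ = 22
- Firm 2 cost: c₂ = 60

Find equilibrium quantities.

q₁* = 73.67, q₂* = 35.67

Work:
Reaction: q₁ = (205 - 22 - q₂)/2
Reaction: q₂ = (205 - 60 - q₁)/2
Solve simultaneously:
q₁* = (205 - 2×22 + 60)/3 = 73.67
q₂* = (205 - 2×60 + 22)/3 = 35.67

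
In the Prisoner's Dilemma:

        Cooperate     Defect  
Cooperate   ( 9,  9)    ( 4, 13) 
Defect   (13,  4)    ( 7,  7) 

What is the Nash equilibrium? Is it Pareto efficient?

(Defect, Defect) is NE; not Pareto efficient

Work:
Defect dominates Cooperate for both players:
If P2 cooperates: Defect (13) > Cooperate (9)
If P2 defects: Defect (7) > Cooperate (4)
NE: (Defect, Defect) with payoff (7, 7)
But (Cooperate, Cooperate) = (9, 9) Pareto dominates (7, 7)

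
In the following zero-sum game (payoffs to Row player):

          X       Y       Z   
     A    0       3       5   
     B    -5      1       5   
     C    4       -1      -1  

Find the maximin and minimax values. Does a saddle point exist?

Maximin = 0, Minimax = 3, Saddle: False

Work:
Row minimums: [0, -5, -1] → maximin = 0
Column maximums: [4, 3, 5] → minimax = 3
No saddle point (maximin ≠ minimax). Mixed strategy needed.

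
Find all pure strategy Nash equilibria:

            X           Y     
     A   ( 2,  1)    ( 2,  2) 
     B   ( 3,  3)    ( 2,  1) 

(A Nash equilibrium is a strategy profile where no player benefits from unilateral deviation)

Nash equilibrium: (A, Y), (B, X)

Work:
Best responses:
  P1 vs X: payoffs [2, 3] → best response B (payoff 3)
  P1 vs Y: payoffs [2, 2] → best response A/B (payoff 2)
  P2 vs A: payoffs [1, 2] → best response Y (payoff 2)
  P2 vs B: payoffs [3, 1] → best response X (payoff 3)
Mutual best responses: (A,Y), (B,X) → Nash equilibria.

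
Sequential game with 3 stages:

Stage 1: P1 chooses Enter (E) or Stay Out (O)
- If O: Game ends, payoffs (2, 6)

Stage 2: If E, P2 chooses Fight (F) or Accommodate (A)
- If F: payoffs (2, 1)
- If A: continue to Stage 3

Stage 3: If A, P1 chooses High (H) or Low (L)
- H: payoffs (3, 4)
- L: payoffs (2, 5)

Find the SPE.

SPE: (E, A, H); Outcome (3, 4)

Work:
Stage 3: P1 chooses H (3 vs 2)
Stage 2: P2: F->1, A->4 (anticipating H). Choose A
Stage 1: P1: O->2, E->3 (anticipating A, H). Choose E
SPE path: E -> A -> H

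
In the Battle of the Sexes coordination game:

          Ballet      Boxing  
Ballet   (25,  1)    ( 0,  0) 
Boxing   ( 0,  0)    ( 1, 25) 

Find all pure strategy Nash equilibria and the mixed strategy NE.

Pure NE: (Ballet, Ballet) and (Boxing, Boxing); Mixed NE: p = 0.9615, q = 0.0385

Work:
Check pure NE:
(Ballet, Ballet): (25, 1) - no unilateral deviation beneficial
(Boxing, Boxing): (1, 25) - no unilateral deviation beneficial
Mixed NE: P1 plays Ballet with p = 0.9615, P2 plays Ballet with q = 0.0385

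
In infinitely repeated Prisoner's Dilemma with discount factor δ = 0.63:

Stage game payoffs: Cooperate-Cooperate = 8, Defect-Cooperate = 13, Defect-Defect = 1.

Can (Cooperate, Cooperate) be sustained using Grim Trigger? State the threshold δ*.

δ* = 0.4167; since δ = 0.63 ≥ 0.4167, cooperation can be sustained

Work:
For Grim Trigger:
Cooperate forever: 8/(1-δ)
Defect then punished: 13 + 1·δ/(1-δ)
Need: 8/(1-δ) ≥ 13 + 1·δ/(1-δ)
Solving: δ ≥ (T-R)/(T-P) = (13-8)/(13-1) = 0.4167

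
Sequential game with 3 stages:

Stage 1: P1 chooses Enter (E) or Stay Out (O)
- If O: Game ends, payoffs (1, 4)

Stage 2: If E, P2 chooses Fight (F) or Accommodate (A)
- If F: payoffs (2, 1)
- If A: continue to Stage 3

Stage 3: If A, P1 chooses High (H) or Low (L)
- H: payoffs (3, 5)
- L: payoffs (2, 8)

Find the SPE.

SPE: (E, A, H); Outcome (3, 5)

Work:
Stage 3: P1 chooses H (3 vs 2)
Stage 2: P2: F->1, A->5 (anticipating H). Choose A
Stage 1: P1: O->1, E->3 (anticipating A, H). Choose E
SPE path: E -> A -> H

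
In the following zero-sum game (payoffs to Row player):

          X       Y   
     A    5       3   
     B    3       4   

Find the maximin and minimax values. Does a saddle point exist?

Maximin = 3, Minimax = 4, Saddle: False

Work:
Row minimums: [3, 3] → maximin = 3
Column maximums: [5, 4] → minimax = 4
No saddle point (maximin ≠ minimax). Mixed strategy needed.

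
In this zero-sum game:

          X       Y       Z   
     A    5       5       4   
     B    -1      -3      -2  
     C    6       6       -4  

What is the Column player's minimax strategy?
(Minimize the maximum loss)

Column should play Z, value = 4

Work:
Column player minimizes Row's maximum payoff:
Column X: max payoff to Row = 6
Column Y: max payoff to Row = 6
Column Z: max payoff to Row = 4
Minimum is 4, achieved by column Z.
Minimax strategy: Z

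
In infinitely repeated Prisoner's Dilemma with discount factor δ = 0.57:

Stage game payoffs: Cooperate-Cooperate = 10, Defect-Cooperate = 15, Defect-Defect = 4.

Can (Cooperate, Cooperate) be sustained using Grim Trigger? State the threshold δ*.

δ* = 0.4545; since δ = 0.57 ≥ 0.4545, cooperation can be sustained

Work:
For Grim Trigger:
Cooperate forever: 10/(1-δ)
Defect then punished: 15 + 4·δ/(1-δ)
Need: 10/(1-δ) ≥ 15 + 4·δ/(1-δ)
Solving: δ ≥ (T-R)/(T-P) = (15-10)/(15-4) = 0.4545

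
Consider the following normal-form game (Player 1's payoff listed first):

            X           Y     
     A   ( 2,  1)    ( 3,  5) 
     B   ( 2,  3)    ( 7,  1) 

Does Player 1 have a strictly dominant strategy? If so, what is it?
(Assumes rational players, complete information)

No strictly dominant strategy exists for Player 1

Work:
A strategy strictly dominates another if it gives a strictly higher payoff against every opponent action. Compare each pair of P1's strategies column-by-column:
  A vs B: [2 vs 2, 3 vs 7] → A does not strictly dominate B (column X: 2 ≤ 2)
  B vs A: [2 vs 2, 7 vs 3] → B does not strictly dominate A (column X: 2 ≤ 2)
No single strategy strictly dominates all others → no strictly dominant strategy.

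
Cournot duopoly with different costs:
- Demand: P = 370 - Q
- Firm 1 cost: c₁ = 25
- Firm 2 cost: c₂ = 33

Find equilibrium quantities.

q₁* = 117.67, q₂* = 109.67

Work:
Reaction: q₁ = (370 - 25 - q₂)/2
Reaction: q₂ = (370 - 33 - q₁)/2
Solve simultaneously:
q₁* = (370 - 2×25 + 33)/3 = 117.67
q₂* = (370 - 2×33 + 25)/3 = 109.67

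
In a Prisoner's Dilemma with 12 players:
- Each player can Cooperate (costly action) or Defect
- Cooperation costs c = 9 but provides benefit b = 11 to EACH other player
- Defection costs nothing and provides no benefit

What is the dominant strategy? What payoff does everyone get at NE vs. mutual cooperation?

Dominant: Defect; NE payoff = 0; Coop payoff = 112

Work:
Defect dominates (saves cost c = 9, benefit to others is external)
NE: All defect → everyone gets 0
If all cooperate: each receives (11)×11 - 9 = 112
Social dilemma: 112 > 0 but NE gives 0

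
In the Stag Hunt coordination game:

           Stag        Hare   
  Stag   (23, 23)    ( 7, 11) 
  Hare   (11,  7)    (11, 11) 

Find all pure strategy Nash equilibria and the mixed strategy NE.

Pure NE: (Stag, Stag) and (Hare, Hare); Mixed NE: p = 0.25, q = 0.25

Work:
Check pure NE:
(Stag, Stag): (23, 23) - no unilateral deviation beneficial
(Hare, Hare): (11, 11) - no unilateral deviation beneficial
Mixed NE: P1 plays Stag with p = 0.25, P2 plays Stag with q = 0.25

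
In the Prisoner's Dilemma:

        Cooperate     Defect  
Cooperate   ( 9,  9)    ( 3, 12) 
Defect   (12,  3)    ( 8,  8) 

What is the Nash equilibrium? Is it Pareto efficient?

(Defect, Defect) is NE; not Pareto efficient

Work:
Defect dominates Cooperate for both players:
If P2 cooperates: Defect (12) > Cooperate (9)
If P2 defects: Defect (8) > Cooperate (3)
NE: (Defect, Defect) with payoff (8, 8)
But (Cooperate, Cooperate) = (9, 9) Pareto dominates (8, 8)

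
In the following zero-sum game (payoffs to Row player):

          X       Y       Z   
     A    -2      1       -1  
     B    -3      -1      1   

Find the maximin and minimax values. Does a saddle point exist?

Maximin = -2, Minimax = -2, Saddle: True

Work:
Row minimums: [-2, -3] → maximin = -2
Column maximums: [-2, 1, 1] → minimax = -2
Saddle point exists! Game value = -2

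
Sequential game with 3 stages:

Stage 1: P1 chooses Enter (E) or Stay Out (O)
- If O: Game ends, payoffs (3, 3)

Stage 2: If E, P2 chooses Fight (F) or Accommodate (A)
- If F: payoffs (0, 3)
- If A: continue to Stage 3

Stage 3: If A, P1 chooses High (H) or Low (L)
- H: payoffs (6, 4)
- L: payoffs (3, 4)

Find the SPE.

SPE: (E, A, H); Outcome (6, 4)

Work:
Stage 3: P1 chooses H (6 vs 3)
Stage 2: P2: F->3, A->4 (anticipating H). Choose A
Stage 1: P1: O->3, E->6 (anticipating A, H). Choose E
SPE path: E -> A -> H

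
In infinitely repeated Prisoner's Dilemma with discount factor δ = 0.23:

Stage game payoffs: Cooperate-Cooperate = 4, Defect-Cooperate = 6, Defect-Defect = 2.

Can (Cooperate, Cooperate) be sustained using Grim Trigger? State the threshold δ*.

δ* = 0.5; since δ = 0.23 < 0.5, cooperation cannot be sustained

Work:
For Grim Trigger:
Cooperate forever: 4/(1-δ)
Defect then punished: 6 + 2·δ/(1-δ)
Need: 4/(1-δ) ≥ 6 + 2·δ/(1-δ)
Solving: δ ≥ (T-R)/(T-P) = (6-4)/(6-2) = 0.5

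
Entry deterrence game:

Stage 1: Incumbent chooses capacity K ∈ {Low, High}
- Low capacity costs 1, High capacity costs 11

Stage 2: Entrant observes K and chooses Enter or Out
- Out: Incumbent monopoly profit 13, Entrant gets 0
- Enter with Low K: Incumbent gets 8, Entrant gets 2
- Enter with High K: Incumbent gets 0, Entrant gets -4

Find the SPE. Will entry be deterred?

SPE: (Low, Enter|Low, Out|High); Entry not deterred. Incumbent net profit = 7, Entrant gets 2

Work:
After Low K: Entrant enters (2 > 0)
After High K: Entrant stays out (-4 < 0)
Incumbent: Low → 8−1=7, High → 13−11=2
Incumbent chooses Low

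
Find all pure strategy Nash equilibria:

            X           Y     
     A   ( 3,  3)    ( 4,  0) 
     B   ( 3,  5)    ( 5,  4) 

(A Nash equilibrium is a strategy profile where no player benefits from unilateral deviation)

Nash equilibrium: (A, X), (B, X)

Work:
Best responses:
  P1 vs X: payoffs [3, 3] → best response A/B (payoff 3)
  P1 vs Y: payoffs [4, 5] → best response B (payoff 5)
  P2 vs A: payoffs [3, 0] → best response X (payoff 3)
  P2 vs B: payoffs [5, 4] → best response X (payoff 5)
Mutual best responses: (A,X), (B,X) → Nash equilibria.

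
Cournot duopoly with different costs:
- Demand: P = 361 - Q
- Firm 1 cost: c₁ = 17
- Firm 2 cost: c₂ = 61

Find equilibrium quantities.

q₁* = 129.33, q₂* = 85.33

Work:
Reaction: q₁ = (361 - 17 - q₂)/2
Reaction: q₂ = (361 - 61 - q₁)/2
Solve simultaneously:
q₁* = (361 - 2×17 + 61)/3 = 129.33
q₂* = (361 - 2×61 + 17)/3 = 85.33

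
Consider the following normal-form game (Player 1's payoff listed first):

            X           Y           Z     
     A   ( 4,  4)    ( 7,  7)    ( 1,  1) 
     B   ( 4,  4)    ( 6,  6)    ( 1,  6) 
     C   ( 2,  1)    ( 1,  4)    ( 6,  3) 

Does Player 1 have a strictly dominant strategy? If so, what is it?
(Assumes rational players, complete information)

No strictly dominant strategy exists for Player 1

Work:
A strategy strictly dominates another if it gives a strictly higher payoff against every opponent action. Compare each pair of P1's strategies column-by-column:
  A vs B: [4 vs 4, 7 vs 6, 1 vs 1] → A does not strictly dominate B (column X: 4 ≤ 4)
  A vs C: [4 vs 2, 7 vs 1, 1 vs 6] → A does not strictly dominate C (column Z: 1 ≤ 6)
  B vs A: [4 vs 4, 6 vs 7, 1 vs 1] → B does not strictly dominate A (column X: 4 ≤ 4)
  B vs C: [4 vs 2, 6 vs 1, 1 vs 6] → B does not strictly dominate C (column Z: 1 ≤ 6)
  C vs A: [2 vs 4, 1 vs 7, 6 vs 1] → C does not strictly dominate A (column X: 2 ≤ 4)
  C vs B: [2 vs 4, 1 vs 6, 6 vs 1] → C does not strictly dominate B (column X: 2 ≤ 4)
No single strategy strictly dominates all others → no strictly dominant strategy.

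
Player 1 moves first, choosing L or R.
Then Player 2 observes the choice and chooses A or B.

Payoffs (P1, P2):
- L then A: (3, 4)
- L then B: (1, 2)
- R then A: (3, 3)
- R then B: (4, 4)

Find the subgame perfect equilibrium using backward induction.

P1 plays R, P2 plays A after L and B after R; Payoff (4, 4)

Work:
Backward induction:
After L: P2 chooses A → P1 gets 3
After R: P2 chooses B → P1 gets 4
P1 chooses R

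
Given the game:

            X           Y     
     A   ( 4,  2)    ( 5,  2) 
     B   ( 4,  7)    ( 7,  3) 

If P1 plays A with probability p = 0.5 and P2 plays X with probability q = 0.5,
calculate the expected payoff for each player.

E[P1] = 5.0, E[P2] = 3.5

Work:
E[P1] = p·q·π₁(A,X) + p·(1-q)·π₁(A,Y) + (1-p)·q·π₁(B,X) + (1-p)·(1-q)·π₁(B,Y)
= 0.5·0.5·4 + 0.5·0.5·5 + 0.5·0.5·4 + 0.5·0.5·7
= 5.0

E[P2] = 3.5 (similar calculation)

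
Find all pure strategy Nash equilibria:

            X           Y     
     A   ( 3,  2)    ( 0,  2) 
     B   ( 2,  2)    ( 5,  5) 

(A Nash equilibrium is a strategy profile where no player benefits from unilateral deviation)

Nash equilibrium: (A, X), (B, Y)

Work:
Best responses:
  P1 vs X: payoffs [3, 2] → best response A (payoff 3)
  P1 vs Y: payoffs [0, 5] → best response B (payoff 5)
  P2 vs A: payoffs [2, 2] → best response X/Y (payoff 2)
  P2 vs B: payoffs [2, 5] → best response Y (payoff 5)
Mutual best responses: (A,X), (B,Y) → Nash equilibria.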